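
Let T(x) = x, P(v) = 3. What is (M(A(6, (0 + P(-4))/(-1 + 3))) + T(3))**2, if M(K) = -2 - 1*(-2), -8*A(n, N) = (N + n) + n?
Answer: 9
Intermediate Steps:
A(n, N) = -n/4 - N/8 (A(n, N) = -((N + n) + n)/8 = -(N + 2*n)/8 = -n/4 - N/8)
M(K) = 0 (M(K) = -2 + 2 = 0)
(M(A(6, (0 + P(-4))/(-1 + 3))) + T(3))**2 = (0 + 3)**2 = 3**2 = 9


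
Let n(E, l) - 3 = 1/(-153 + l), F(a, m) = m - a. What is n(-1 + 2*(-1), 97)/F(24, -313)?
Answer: -167/18872 ≈ -0.0088491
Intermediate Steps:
n(E, l) = 3 + 1/(-153 + l)
n(-1 + 2*(-1), 97)/F(24, -313) = ((-458 + 3*97)/(-153 + 97))/(-313 - 1*24) = ((-458 + 291)/(-56))/(-313 - 24) = -1/56*(-167)/(-337) = (167/56)*(-1/337) = -167/18872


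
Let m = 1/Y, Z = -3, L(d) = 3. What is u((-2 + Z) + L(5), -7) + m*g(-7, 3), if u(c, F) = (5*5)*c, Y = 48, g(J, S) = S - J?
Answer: -1195/24 ≈ -49.792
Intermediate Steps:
u(c, F) = 25*c
m = 1/48 ≈ 0.020833
u((-2 + Z) + L(5), -7) + m*g(-7, 3) = 25*((-2 - 3) + 3) + (3 - 1*(-7))/48 = 25*(-5 + 3) + (3 + 7)/48 = 25*(-2) + (1/48)*10 = -50 + 5/24 = -1195/24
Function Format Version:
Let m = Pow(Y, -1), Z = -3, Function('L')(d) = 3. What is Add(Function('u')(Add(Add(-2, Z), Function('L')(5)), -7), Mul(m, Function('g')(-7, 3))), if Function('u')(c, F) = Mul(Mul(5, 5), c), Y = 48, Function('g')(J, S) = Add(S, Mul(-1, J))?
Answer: Rational(-1195, 24) ≈ -49.792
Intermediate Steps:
Function('u')(c, F) = Mul(25, c)
m = Rational(1, 48) (m = Pow(48, -1) = Rational(1, 48) ≈ 0.020833)
Add(Function('u')(Add(Add(-2, Z), Function('L')(5)), -7), Mul(m, Function('g')(-7, 3))) = Add(Mul(25, Add(Add(-2, -3), 3)), Mul(Rational(1, 48), Add(3, Mul(-1, -7)))) = Add(Mul(25, Add(-5, 3)), Mul(Rational(1, 48), Add(3, 7))) = Add(Mul(25, -2), Mul(Rational(1, 48), 10)) = Add(-50, Rational(5, 24)) = Rational(-1195, 24)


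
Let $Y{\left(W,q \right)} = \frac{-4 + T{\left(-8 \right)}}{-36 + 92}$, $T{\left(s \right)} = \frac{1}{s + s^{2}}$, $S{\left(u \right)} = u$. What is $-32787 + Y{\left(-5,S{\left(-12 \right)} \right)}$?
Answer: $- \frac{102820255}{3136} \approx -32787.0$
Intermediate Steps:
$Y{\left(W,q \right)} = - \frac{223}{3136}$ ($Y{\left(W,q \right)} = \frac{-4 + \frac{1}{\left(-8\right) \left(1 - 8\right)}}{-36 + 92} = \frac{-4 - \frac{1}{8 \left(-7\right)}}{56} = \left(-4 - - \frac{1}{56}\right) \frac{1}{56} = \left(-4 + \frac{1}{56}\right) \frac{1}{56} = \left(- \frac{223}{56}\right) \frac{1}{56} = - \frac{223}{3136}$)
$-32787 + Y{\left(-5,S{\left(-12 \right)} \right)} = -32787 - \frac{223}{3136} = - \frac{102820255}{3136}$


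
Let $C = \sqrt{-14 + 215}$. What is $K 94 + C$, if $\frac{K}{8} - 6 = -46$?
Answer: $-30080 + \sqrt{201} \approx -30066.0$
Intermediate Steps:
$K = -320$ ($K = 48 + 8 \left(-46\right) = 48 - 368 = -320$)
$C = \sqrt{201} \approx 14.177$
$K 94 + C = \left(-320\right) 94 + \sqrt{201} = -30080 + \sqrt{201}$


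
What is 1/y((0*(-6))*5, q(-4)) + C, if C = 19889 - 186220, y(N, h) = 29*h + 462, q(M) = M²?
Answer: -154022505/926 ≈ -1.6633e+5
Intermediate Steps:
y(N, h) = 462 + 29*h
C = -166331
1/y((0*(-6))*5, q(-4)) + C = 1/(462 + 29*(-4)²) - 166331 = 1/(462 + 29*16) - 166331 = 1/(462 + 464) - 166331 = 1/926 - 166331 = -154022505/926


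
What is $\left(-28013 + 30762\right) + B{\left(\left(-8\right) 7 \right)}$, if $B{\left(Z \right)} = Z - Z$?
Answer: $2749$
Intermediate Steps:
$B{\left(Z \right)} = 0$
$\left(-28013 + 30762\right) + B{\left(\left(-8\right) 7 \right)} = \left(-28013 + 30762\right) + 0 = 2749 + 0 = 2749$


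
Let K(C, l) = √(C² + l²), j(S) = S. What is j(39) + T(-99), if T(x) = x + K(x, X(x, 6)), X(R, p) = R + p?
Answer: -60 + 15*√82 ≈ 75.831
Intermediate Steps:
T(x) = x + √(x² + (6 + x)²) (T(x) = x + √(x² + (x + 6)²) = x + √(x² + (6 + x)²))
j(39) + T(-99) = 39 + (-99 + √((-99)² + (6 - 99)²)) = 39 + (-99 + √(9801 + (-93)²)) = 39 + (-99 + √(9801 + 8649)) = 39 + (-99 + √18450) = 39 + (-99 + 15*√82) = -60 + 15*√82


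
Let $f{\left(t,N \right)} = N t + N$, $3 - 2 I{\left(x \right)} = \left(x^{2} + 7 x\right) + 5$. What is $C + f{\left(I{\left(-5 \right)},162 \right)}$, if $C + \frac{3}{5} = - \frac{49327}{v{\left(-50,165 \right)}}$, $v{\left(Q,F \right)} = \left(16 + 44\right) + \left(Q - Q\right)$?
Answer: $- \frac{763}{60} \approx -12.717$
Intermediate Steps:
$v{\left(Q,F \right)} = 60$ ($v{\left(Q,F \right)} = 60 + 0 = 60$)
$I{\left(x \right)} = -1 - \frac{7 x}{2} - \frac{x^{2}}{2}$ ($I{\left(x \right)} = \frac{3}{2} - \frac{\left(x^{2} + 7 x\right) + 5}{2} = \frac{3}{2} - \frac{5 + x^{2} + 7 x}{2} = \frac{3}{2} - \left(\frac{5}{2} + \frac{x^{2}}{2} + \frac{7 x}{2}\right) = -1 - \frac{7 x}{2} - \frac{x^{2}}{2}$)
$f{\left(t,N \right)} = N + N t$
$C = - \frac{49363}{60}$ ($C = - \frac{3}{5} - \frac{49327}{60} = - \frac{49363}{60} \approx -822.72$)
$C + f{\left(I{\left(-5 \right)},162 \right)} = - \frac{49363}{60} + 162 \left(1 - \left(- \frac{33}{2} + \frac{25}{2}\right)\right) = - \frac{49363}{60} + 162 \left(1 - -4\right) = - \frac{49363}{60} + 162 \left(1 + 4\right) = - \frac{49363}{60} + 162 \cdot 5 = - \frac{49363}{60} + 810 = - \frac{763}{60}$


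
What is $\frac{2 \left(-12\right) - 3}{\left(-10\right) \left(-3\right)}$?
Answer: $- \frac{9}{10} \approx -0.9$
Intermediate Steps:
$\frac{2 \left(-12\right) - 3}{\left(-10\right) \left(-3\right)} = \frac{-24 - 3}{30} = \left(-27\right) \frac{1}{30} = - \frac{9}{10}$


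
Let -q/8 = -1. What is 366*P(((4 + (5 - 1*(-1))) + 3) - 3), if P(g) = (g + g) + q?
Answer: 10248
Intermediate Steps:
q = 8 (q = -8*(-1) = 8)
P(g) = 8 + 2*g (P(g) = (g + g) + 8 = 2*g + 8 = 8 + 2*g)
366*P(((4 + (5 - 1*(-1))) + 3) - 3) = 366*(8 + 2*(((4 + (5 - 1*(-1))) + 3) - 3)) = 366*(8 + 2*(((4 + (5 + 1)) + 3) - 3)) = 366*(8 + 2*(((4 + 6) + 3) - 3)) = 366*(8 + 2*((10 + 3) - 3)) = 366*(8 + 2*(13 - 3)) = 366*(8 + 2*10) = 366*(8 + 20) = 366*28 = 10248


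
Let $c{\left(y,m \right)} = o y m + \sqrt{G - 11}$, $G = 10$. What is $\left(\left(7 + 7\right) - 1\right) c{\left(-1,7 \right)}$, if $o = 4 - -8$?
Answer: $-1092 + 13 i \approx -1092.0 + 13.0 i$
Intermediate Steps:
$o = 12$ ($o = 4 + 8 = 12$)
$c{\left(y,m \right)} = i + 12 m y$ ($c{\left(y,m \right)} = 12 y m + \sqrt{10 - 11} = 12 m y + \sqrt{-1} = 12 m y + i = i + 12 m y$)
$\left(\left(7 + 7\right) - 1\right) c{\left(-1,7 \right)} = \left(\left(7 + 7\right) - 1\right) \left(i + 12 \cdot 7 \left(-1\right)\right) = \left(14 - 1\right) \left(i - 84\right) = 13 \left(-84 + i\right) = -1092 + 13 i$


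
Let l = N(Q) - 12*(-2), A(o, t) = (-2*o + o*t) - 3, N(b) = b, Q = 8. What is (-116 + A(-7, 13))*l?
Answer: -6272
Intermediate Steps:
A(o, t) = -3 - 2*o + o*t
l = 32 (l = 8 - 12*(-2) = 8 + 24 = 32)
(-116 + A(-7, 13))*l = (-116 + (-3 - 2*(-7) - 7*13))*32 = (-116 + (-3 + 14 - 91))*32 = (-116 - 80)*32 = -196*32 = -6272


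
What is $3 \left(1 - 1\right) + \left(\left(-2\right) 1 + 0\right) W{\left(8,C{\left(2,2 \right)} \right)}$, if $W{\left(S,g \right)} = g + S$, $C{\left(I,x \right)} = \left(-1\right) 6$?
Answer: $-4$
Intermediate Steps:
$C{\left(I,x \right)} = -6$
$W{\left(S,g \right)} = S + g$
$3 \left(1 - 1\right) + \left(\left(-2\right) 1 + 0\right) W{\left(8,C{\left(2,2 \right)} \right)} = 3 \left(1 - 1\right) + \left(\left(-2\right) 1 + 0\right) \left(8 - 6\right) = 3 \cdot 0 + \left(-2 + 0\right) 2 = 0 - 4 = -4$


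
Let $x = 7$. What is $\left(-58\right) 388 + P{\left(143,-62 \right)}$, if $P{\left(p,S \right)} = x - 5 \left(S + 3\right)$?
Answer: $-22202$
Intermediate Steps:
$P{\left(p,S \right)} = -8 - 5 S$ ($P{\left(p,S \right)} = 7 - 5 \left(S + 3\right) = 7 - 5 \left(3 + S\right) = 7 - \left(15 + 5 S\right) = -8 - 5 S$)
$\left(-58\right) 388 + P{\left(143,-62 \right)} = \left(-58\right) 388 - -302 = -22504 + \left(-8 + 310\right) = -22504 + 302 = -22202$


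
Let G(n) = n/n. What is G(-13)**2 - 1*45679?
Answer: -45678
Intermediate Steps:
G(n) = 1
G(-13)**2 - 1*45679 = 1**2 - 1*45679 = 1 - 45679 = -45678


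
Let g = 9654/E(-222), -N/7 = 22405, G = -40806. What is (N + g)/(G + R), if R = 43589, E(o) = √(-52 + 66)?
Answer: -156835/2783 + 4827*√14/19481 ≈ -55.428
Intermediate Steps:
N = -156835 (N = -7*22405 = -156835)
E(o) = √14
g = 4827*√14/7 (g = 9654/(√14) = 9654*(√14/14) = 4827*√14/7 ≈ 2580.1)
(N + g)/(G + R) = (-156835 + 4827*√14/7)/(-40806 + 43589) = (-156835 + 4827*√14/7)/2783 = (-156835 + 4827*√14/7)*(1/2783) = -156835/2783 + 4827*√14/19481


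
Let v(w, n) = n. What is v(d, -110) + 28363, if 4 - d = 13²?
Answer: 28253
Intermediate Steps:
d = -165 (d = 4 - 1*13² = 4 - 1*169 = 4 - 169 = -165)
v(d, -110) + 28363 = -110 + 28363 = 28253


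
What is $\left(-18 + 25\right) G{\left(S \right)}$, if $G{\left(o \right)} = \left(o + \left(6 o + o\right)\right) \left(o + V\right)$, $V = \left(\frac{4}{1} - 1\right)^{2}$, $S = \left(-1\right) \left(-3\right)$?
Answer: $2016$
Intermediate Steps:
$S = 3$
$V = 9$ ($V = \left(4 \cdot 1 - 1\right)^{2} = \left(4 - 1\right)^{2} = 3^{2} = 9$)
$G{\left(o \right)} = 8 o \left(9 + o\right)$ ($G{\left(o \right)} = \left(o + \left(6 o + o\right)\right) \left(o + 9\right) = \left(o + 7 o\right) \left(9 + o\right) = 8 o \left(9 + o\right)$)
$\left(-18 + 25\right) G{\left(S \right)} = \left(-18 + 25\right) 8 \cdot 3 \left(9 + 3\right) = 7 \cdot 8 \cdot 3 \cdot 12 = 7 \cdot 288 = 2016$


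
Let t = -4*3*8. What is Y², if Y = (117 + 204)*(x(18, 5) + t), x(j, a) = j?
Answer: 626901444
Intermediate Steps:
t = -96 (t = -12*8 = -96)
Y = -25038 (Y = (117 + 204)*(18 - 96) = 321*(-78) = -25038)
Y² = (-25038)² = 626901444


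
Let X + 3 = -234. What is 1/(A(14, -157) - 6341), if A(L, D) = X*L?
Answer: -1/9659 ≈ -0.00010353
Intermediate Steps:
X = -237 (X = -3 - 234 = -237)
A(L, D) = -237*L
1/(A(14, -157) - 6341) = 1/(-237*14 - 6341) = 1/(-3318 - 6341) = 1/(-9659) = -1/9659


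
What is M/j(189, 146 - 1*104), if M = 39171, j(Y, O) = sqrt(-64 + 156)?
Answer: 39171*sqrt(23)/46 ≈ 4083.9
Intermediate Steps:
j(Y, O) = 2*sqrt(23) (j(Y, O) = sqrt(92) = 2*sqrt(23))
M/j(189, 146 - 1*104) = 39171/((2*sqrt(23))) = 39171*(sqrt(23)/46) = 39171*sqrt(23)/46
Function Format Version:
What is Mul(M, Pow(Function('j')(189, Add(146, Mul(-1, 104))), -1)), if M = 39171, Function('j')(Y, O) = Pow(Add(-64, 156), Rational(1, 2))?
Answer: Mul(Rational(39171, 46), Pow(23, Rational(1, 2))) ≈ 4083.9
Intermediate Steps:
Function('j')(Y, O) = Mul(2, Pow(23, Rational(1, 2))) (Function('j')(Y, O) = Pow(92, Rational(1, 2)) = Mul(2, Pow(23, Rational(1, 2))))
Mul(M, Pow(Function('j')(189, Add(146, Mul(-1, 104))), -1)) = Mul(39171, Pow(Mul(2, Pow(23, Rational(1, 2))), -1)) = Mul(39171, Mul(Rational(1, 46), Pow(23, Rational(1, 2)))) = Mul(Rational(39171, 46), Pow(23, Rational(1, 2)))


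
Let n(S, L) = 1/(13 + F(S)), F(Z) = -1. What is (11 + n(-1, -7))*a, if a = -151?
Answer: -20083/12 ≈ -1673.6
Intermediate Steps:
n(S, L) = 1/12 (n(S, L) = 1/(13 - 1) = 1/12)
(11 + n(-1, -7))*a = (11 + 1/12)*(-151) = (133/12)*(-151) = -20083/12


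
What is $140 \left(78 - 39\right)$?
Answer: $5460$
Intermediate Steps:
$140 \left(78 - 39\right) = 140 \cdot 39 = 5460$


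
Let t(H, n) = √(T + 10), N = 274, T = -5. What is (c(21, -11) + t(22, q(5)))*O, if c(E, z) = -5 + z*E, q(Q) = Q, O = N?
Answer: -64664 + 274*√5 ≈ -64051.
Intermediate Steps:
O = 274
t(H, n) = √5 (t(H, n) = √(-5 + 10) = √5)
c(E, z) = -5 + E*z
(c(21, -11) + t(22, q(5)))*O = ((-5 + 21*(-11)) + √5)*274 = ((-5 - 231) + √5)*274 = (-236 + √5)*274 = -64664 + 274*√5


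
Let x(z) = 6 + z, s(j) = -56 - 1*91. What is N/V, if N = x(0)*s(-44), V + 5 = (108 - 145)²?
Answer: -441/682 ≈ -0.64663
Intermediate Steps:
s(j) = -147 (s(j) = -56 - 91 = -147)
V = 1364 (V = -5 + (108 - 145)² = -5 + (-37)² = -5 + 1369 = 1364)
N = -882 (N = (6 + 0)*(-147) = 6*(-147) = -882)
N/V = -882/1364 = -882*1/1364 = -441/682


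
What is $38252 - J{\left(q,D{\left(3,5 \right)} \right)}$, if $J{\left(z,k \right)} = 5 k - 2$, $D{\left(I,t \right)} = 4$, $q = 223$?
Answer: $38234$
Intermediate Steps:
$J{\left(z,k \right)} = -2 + 5 k$
$38252 - J{\left(q,D{\left(3,5 \right)} \right)} = 38252 - \left(-2 + 5 \cdot 4\right) = 38252 - \left(-2 + 20\right) = 38252 - 18 = 38234$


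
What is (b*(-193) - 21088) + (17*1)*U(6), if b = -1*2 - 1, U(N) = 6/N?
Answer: -20492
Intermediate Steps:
b = -3 (b = -2 - 1 = -3)
(b*(-193) - 21088) + (17*1)*U(6) = (-3*(-193) - 21088) + (17*1)*(6/6) = (579 - 21088) + 17*(6*(⅙)) = -20509 + 17*1 = -20509 + 17 = -20492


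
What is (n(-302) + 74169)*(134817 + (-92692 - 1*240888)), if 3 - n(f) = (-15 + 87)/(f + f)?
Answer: -2226143612370/151 ≈ -1.4743e+10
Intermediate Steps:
n(f) = 3 - 36/f (n(f) = 3 - (-15 + 87)/(f + f) = 3 - 72/(2*f) = 3 - 72*1/(2*f) = 3 - 36/f)
(n(-302) + 74169)*(134817 + (-92692 - 1*240888)) = ((3 - 36/(-302)) + 74169)*(134817 + (-92692 - 1*240888)) = ((3 - 36*(-1/302)) + 74169)*(134817 + (-92692 - 240888)) = ((3 + 18/151) + 74169)*(134817 - 333580) = (471/151 + 74169)*(-198763) = (11199990/151)*(-198763) = -2226143612370/151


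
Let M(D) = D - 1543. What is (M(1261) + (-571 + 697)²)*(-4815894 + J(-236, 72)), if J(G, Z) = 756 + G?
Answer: -75090942156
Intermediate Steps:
M(D) = -1543 + D
(M(1261) + (-571 + 697)²)*(-4815894 + J(-236, 72)) = ((-1543 + 1261) + (-571 + 697)²)*(-4815894 + (756 - 236)) = (-282 + 126²)*(-4815894 + 520) = (-282 + 15876)*(-4815374) = 15594*(-4815374) = -75090942156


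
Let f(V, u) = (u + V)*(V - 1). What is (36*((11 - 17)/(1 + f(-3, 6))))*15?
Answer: 3240/11 ≈ 294.55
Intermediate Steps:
f(V, u) = (-1 + V)*(V + u) (f(V, u) = (V + u)*(-1 + V) = (-1 + V)*(V + u))
(36*((11 - 17)/(1 + f(-3, 6))))*15 = (36*((11 - 17)/(1 + ((-3)² - 1*(-3) - 1*6 - 3*6))))*15 = (36*(-6/(1 + (9 + 3 - 6 - 18))))*15 = (36*(-6/(1 - 12)))*15 = (36*(-6/(-11)))*15 = (36*(-6*(-1/11)))*15 = (36*(6/11))*15 = (216/11)*15 = 3240/11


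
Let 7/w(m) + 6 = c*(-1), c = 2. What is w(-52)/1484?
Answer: -1/1696 ≈ -0.00058962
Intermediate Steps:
w(m) = -7/8 (w(m) = 7/(-6 + 2*(-1)) = 7/(-6 - 2) = 7/(-8) = 7*(-1/8) = -7/8)
w(-52)/1484 = -7/8/1484 = -7/8*1/1484 = -1/1696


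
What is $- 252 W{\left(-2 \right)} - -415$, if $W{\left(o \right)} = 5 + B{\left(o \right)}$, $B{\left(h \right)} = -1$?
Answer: $-593$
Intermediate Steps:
$W{\left(o \right)} = 4$ ($W{\left(o \right)} = 5 - 1 = 4$)
$- 252 W{\left(-2 \right)} - -415 = \left(-252\right) 4 - -415 = -1008 + 415 = -593$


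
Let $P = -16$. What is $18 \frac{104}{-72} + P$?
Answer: $-42$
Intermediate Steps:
$18 \frac{104}{-72} + P = 18 \frac{104}{-72} - 16 = 18 \cdot 104 \left(- \frac{1}{72}\right) - 16 = 18 \left(- \frac{13}{9}\right) - 16 = -26 - 16 = -42$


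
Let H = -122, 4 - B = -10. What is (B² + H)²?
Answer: 5476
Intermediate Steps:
B = 14 (B = 4 - 1*(-10) = 4 + 10 = 14)
(B² + H)² = (14² - 122)² = (196 - 122)² = 74² = 5476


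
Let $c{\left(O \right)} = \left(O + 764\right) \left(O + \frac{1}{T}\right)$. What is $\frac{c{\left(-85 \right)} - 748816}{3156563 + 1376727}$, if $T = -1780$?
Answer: $- \frac{1435625859}{8069256200} \approx -0.17791$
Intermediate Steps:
$c{\left(O \right)} = \left(764 + O\right) \left(- \frac{1}{1780} + O\right)$ ($c{\left(O \right)} = \left(O + 764\right) \left(O + \frac{1}{-1780}\right) = \left(764 + O\right) \left(O - \frac{1}{1780}\right) = \left(764 + O\right) \left(- \frac{1}{1780} + O\right)$)
$\frac{c{\left(-85 \right)} - 748816}{3156563 + 1376727} = \frac{\left(- \frac{191}{445} - - \frac{17}{356} - 85 \left(764 - 85\right)\right) - 748816}{3156563 + 1376727} = \frac{\left(- \frac{191}{445} + \frac{17}{356} - 57715\right) - 748816}{4533290} = \left(\left(- \frac{191}{445} + \frac{17}{356} - 57715\right) - 748816\right) \frac{1}{4533290} = \left(- \frac{102733379}{1780} - 748816\right) \frac{1}{4533290} = \left(- \frac{1435625859}{1780}\right) \frac{1}{4533290} = - \frac{1435625859}{8069256200}$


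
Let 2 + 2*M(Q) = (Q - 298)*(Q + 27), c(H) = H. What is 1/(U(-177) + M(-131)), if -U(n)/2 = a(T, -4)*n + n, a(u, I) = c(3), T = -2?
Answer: 1/23723 ≈ 4.2153e-5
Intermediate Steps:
a(u, I) = 3
M(Q) = -1 + (-298 + Q)*(27 + Q)/2 (M(Q) = -1 + ((Q - 298)*(Q + 27))/2 = -1 + ((-298 + Q)*(27 + Q))/2 = -1 + (-298 + Q)*(27 + Q)/2)
U(n) = -8*n (U(n) = -2*(3*n + n) = -8*n)
1/(U(-177) + M(-131)) = 1/(-8*(-177) + (-4024 + (1/2)*(-131)**2 - 271/2*(-131))) = 1/(1416 + (-4024 + (1/2)*17161 + 35501/2)) = 1/(1416 + (-4024 + 17161/2 + 35501/2)) = 1/(1416 + 22307) = 1/23723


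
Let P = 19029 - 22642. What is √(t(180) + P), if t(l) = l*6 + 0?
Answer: I*√2533 ≈ 50.329*I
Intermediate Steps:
P = -3613
t(l) = 6*l (t(l) = 6*l + 0 = 6*l)
√(t(180) + P) = √(6*180 - 3613) = √(1080 - 3613) = √(-2533) = I*√2533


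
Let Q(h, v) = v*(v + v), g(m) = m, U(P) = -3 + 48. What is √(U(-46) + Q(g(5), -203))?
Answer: √82463 ≈ 287.16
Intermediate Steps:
U(P) = 45
Q(h, v) = 2*v² (Q(h, v) = v*(2*v) = 2*v²)
√(U(-46) + Q(g(5), -203)) = √(45 + 2*(-203)²) = √(45 + 2*41209) = √(45 + 82418) = √82463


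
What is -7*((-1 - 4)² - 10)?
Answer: -105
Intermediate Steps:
-7*((-1 - 4)² - 10) = -7*((-5)² - 10) = -7*(25 - 10) = -7*15 = -105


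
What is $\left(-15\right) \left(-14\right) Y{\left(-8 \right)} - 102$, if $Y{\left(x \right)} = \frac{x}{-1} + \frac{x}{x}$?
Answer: $1788$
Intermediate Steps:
$Y{\left(x \right)} = 1 - x$ ($Y{\left(x \right)} = x \left(-1\right) + 1 = - x + 1 = 1 - x$)
$\left(-15\right) \left(-14\right) Y{\left(-8 \right)} - 102 = \left(-15\right) \left(-14\right) \left(1 - -8\right) - 102 = 210 \left(1 + 8\right) - 102 = 210 \cdot 9 - 102 = 1890 - 102 = 1788$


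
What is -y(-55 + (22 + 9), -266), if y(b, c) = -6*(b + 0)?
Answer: -144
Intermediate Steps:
y(b, c) = -6*b
-y(-55 + (22 + 9), -266) = -(-6)*(-55 + (22 + 9)) = -(-6)*(-55 + 31) = -(-6)*(-24) = -1*144 = -144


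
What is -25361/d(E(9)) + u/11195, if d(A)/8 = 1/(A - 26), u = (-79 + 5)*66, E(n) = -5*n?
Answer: 20158024973/89560 ≈ 2.2508e+5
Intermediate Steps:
u = -4884 (u = -74*66 = -4884)
d(A) = 8/(-26 + A) (d(A) = 8/(A - 26) = 8/(-26 + A))
-25361/d(E(9)) + u/11195 = -25361/(8/(-26 - 5*9)) - 4884/11195 = -25361/(8/(-26 - 45)) - 4884*1/11195 = -25361/(8/(-71)) - 4884/11195 = -25361/(8*(-1/71)) - 4884/11195 = -25361/(-8/71) - 4884/11195 = -25361*(-71/8) - 4884/11195 = 1800631/8 - 4884/11195 = 20158024973/89560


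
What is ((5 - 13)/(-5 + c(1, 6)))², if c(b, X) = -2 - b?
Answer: 1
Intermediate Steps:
((5 - 13)/(-5 + c(1, 6)))² = ((5 - 13)/(-5 + (-2 - 1*1)))² = (-8/(-5 + (-2 - 1)))² = (-8/(-5 - 3))² = (-8/(-8))² = (-8*(-⅛))² = 1² = 1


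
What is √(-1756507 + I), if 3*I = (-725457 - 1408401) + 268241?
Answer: I*√21405414/3 ≈ 1542.2*I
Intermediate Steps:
I = -1865617/3 (I = ((-725457 - 1408401) + 268241)/3 = (-2133858 + 268241)/3 = (⅓)*(-1865617) = -1865617/3 ≈ -6.2187e+5)
√(-1756507 + I) = √(-1756507 - 1865617/3) = √(-7135138/3) = I*√21405414/3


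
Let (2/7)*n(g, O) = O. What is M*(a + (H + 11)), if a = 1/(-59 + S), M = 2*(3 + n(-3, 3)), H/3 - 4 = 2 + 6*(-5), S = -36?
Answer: -156492/95 ≈ -1647.3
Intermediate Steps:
n(g, O) = 7*O/2
H = -72 (H = 12 + 3*(2 + 6*(-5)) = 12 + 3*(2 - 30) = 12 + 3*(-28) = 12 - 84 = -72)
M = 27 (M = 2*(3 + (7/2)*3) = 2*(3 + 21/2) = 2*(27/2) = 27)
a = -1/95 (a = 1/(-59 - 36) = 1/(-95) = -1/95 ≈ -0.010526)
M*(a + (H + 11)) = 27*(-1/95 + (-72 + 11)) = 27*(-1/95 - 61) = 27*(-5796/95) = -156492/95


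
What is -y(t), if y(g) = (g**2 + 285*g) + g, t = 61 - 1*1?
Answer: -20760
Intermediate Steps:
t = 60 (t = 61 - 1 = 60)
y(g) = g**2 + 286*g
-y(t) = -60*(286 + 60) = -60*346 = -1*20760 = -20760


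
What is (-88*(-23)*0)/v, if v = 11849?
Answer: 0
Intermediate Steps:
(-88*(-23)*0)/v = (-88*(-23)*0)/11849 = (2024*0)*(1/11849) = 0*(1/11849) = 0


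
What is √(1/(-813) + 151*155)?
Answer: 2*√3867494658/813 ≈ 152.99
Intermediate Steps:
√(1/(-813) + 151*155) = √(-1/813 + 23405) = √(19028264/813) = 2*√3867494658/813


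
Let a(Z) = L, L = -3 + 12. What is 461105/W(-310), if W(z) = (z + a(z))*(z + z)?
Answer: 92221/37324 ≈ 2.4708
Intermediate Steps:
L = 9
a(Z) = 9
W(z) = 2*z*(9 + z) (W(z) = (z + 9)*(z + z) = (9 + z)*(2*z) = 2*z*(9 + z))
461105/W(-310) = 461105/((2*(-310)*(9 - 310))) = 461105/((2*(-310)*(-301))) = 461105/186620 = 461105*(1/186620) = 92221/37324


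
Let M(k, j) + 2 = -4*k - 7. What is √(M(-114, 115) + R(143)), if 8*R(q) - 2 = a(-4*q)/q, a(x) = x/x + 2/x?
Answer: √146333329/572 ≈ 21.148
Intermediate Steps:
a(x) = 1 + 2/x
R(q) = ¼ - (2 - 4*q)/(32*q²) (R(q) = ¼ + (((2 - 4*q)/((-4*q)))/q)/8 = ¼ + (((-1/(4*q))*(2 - 4*q))/q)/8 = ¼ + ((-(2 - 4*q)/(4*q))/q)/8 = ¼ + (-(2 - 4*q)/(4*q²))/8 = ¼ - (2 - 4*q)/(32*q²))
M(k, j) = -9 - 4*k (M(k, j) = -2 + (-4*k - 7) = -2 + (-7 - 4*k) = -9 - 4*k)
√(M(-114, 115) + R(143)) = √((-9 - 4*(-114)) + (1/16)*(-1 + 2*143 + 4*143²)/143²) = √((-9 + 456) + (1/16)*(1/20449)*(-1 + 286 + 4*20449)) = √(447 + (1/16)*(1/20449)*(-1 + 286 + 81796)) = √(447 + (1/16)*(1/20449)*82081) = √(447 + 82081/327184) = √(146333329/327184) = √146333329/572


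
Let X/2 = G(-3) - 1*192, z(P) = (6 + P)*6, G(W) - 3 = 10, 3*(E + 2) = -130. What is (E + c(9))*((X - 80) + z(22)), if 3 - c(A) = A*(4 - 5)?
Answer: 9000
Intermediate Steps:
E = -136/3 (E = -2 + (⅓)*(-130) = -2 - 130/3 = -136/3 ≈ -45.333)
G(W) = 13 (G(W) = 3 + 10 = 13)
z(P) = 36 + 6*P
X = -358 (X = 2*(13 - 1*192) = 2*(13 - 192) = 2*(-179) = -358)
c(A) = 3 + A (c(A) = 3 - A*(4 - 5) = 3 - A*(-1) = 3 - (-1)*A = 3 + A)
(E + c(9))*((X - 80) + z(22)) = (-136/3 + (3 + 9))*((-358 - 80) + (36 + 6*22)) = (-136/3 + 12)*(-438 + (36 + 132)) = -100*(-438 + 168)/3 = -100/3*(-270) = 9000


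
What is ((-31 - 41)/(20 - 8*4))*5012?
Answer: 30072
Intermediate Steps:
((-31 - 41)/(20 - 8*4))*5012 = -72/(20 - 32)*5012 = -72/(-12)*5012 = -72*(-1/12)*5012 = 6*5012 = 30072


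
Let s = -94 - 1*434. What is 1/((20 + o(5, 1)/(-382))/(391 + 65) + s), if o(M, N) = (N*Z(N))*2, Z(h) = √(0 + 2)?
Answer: -2002461935664/1057212074752711 + 43548*√2/1057212074752711 ≈ -0.0018941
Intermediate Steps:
Z(h) = √2
s = -528 (s = -94 - 434 = -528)
o(M, N) = 2*N*√2 (o(M, N) = (N*√2)*2 = 2*N*√2)
1/((20 + o(5, 1)/(-382))/(391 + 65) + s) = 1/((20 + (2*1*√2)/(-382))/(391 + 65) - 528) = 1/((20 + (2*√2)*(-1/382))/456 - 528) = 1/((20 - √2/191)*(1/456) - 528) = 1/((5/114 - √2/87096) - 528) = 1/(-60187/114 - √2/87096)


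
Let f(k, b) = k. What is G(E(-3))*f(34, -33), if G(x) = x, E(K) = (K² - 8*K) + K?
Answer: 1020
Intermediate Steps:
E(K) = K² - 7*K
G(E(-3))*f(34, -33) = -3*(-7 - 3)*34 = -3*(-10)*34 = 30*34 = 1020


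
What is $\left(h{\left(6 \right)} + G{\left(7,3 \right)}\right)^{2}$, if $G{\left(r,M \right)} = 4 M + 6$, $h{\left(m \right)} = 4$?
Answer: $484$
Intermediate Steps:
$G{\left(r,M \right)} = 6 + 4 M$
$\left(h{\left(6 \right)} + G{\left(7,3 \right)}\right)^{2} = \left(4 + \left(6 + 4 \cdot 3\right)\right)^{2} = \left(4 + \left(6 + 12\right)\right)^{2} = \left(4 + 18\right)^{2} = 22^{2} = 484$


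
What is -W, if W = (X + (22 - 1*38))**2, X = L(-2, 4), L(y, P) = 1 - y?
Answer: -169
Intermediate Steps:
X = 3 (X = 1 - 1*(-2) = 1 + 2 = 3)
W = 169 (W = (3 + (22 - 1*38))**2 = (3 + (22 - 38))**2 = (3 - 16)**2 = (-13)**2 = 169)
-W = -1*169 = -169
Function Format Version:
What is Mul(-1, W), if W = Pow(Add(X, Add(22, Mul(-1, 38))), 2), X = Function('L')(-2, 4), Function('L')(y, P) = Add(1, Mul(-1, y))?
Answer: -169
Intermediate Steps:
X = 3 (X = Add(1, Mul(-1, -2)) = Add(1, 2) = 3)
W = 169 (W = Pow(Add(3, Add(22, Mul(-1, 38))), 2) = Pow(Add(3, Add(22, -38)), 2) = Pow(Add(3, -16), 2) = Pow(-13, 2) = 169)
Mul(-1, W) = Mul(-1, 169) = -169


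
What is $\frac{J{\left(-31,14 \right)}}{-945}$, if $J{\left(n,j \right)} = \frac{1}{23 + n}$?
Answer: $\frac{1}{7560} \approx 0.00013228$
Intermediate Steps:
$\frac{J{\left(-31,14 \right)}}{-945} = \frac{1}{\left(23 - 31\right) \left(-945\right)} = \frac{1}{-8} \left(- \frac{1}{945}\right) = \left(- \frac{1}{8}\right) \left(- \frac{1}{945}\right) = \frac{1}{7560}$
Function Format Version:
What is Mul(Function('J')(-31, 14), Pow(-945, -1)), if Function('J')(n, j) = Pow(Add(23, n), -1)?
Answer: Rational(1, 7560) ≈ 0.00013228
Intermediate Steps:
Mul(Function('J')(-31, 14), Pow(-945, -1)) = Mul(Pow(Add(23, -31), -1), Pow(-945, -1)) = Mul(Pow(-8, -1), Rational(-1, 945)) = Mul(Rational(-1, 8), Rational(-1, 945)) = Rational(1, 7560)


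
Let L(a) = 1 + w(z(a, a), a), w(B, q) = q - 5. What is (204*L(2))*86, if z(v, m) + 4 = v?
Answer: -35088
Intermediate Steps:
z(v, m) = -4 + v
w(B, q) = -5 + q
L(a) = -4 + a (L(a) = 1 + (-5 + a) = -4 + a)
(204*L(2))*86 = (204*(-4 + 2))*86 = (204*(-2))*86 = -408*86 = -35088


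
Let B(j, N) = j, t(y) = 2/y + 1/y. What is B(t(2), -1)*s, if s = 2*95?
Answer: 285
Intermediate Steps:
t(y) = 3/y (t(y) = 2/y + 1/y = 3/y)
s = 190
B(t(2), -1)*s = (3/2)*190 = 285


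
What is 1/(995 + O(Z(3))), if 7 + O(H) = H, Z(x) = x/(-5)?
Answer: 5/4937 ≈ 0.0010128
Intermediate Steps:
Z(x) = -x/5 (Z(x) = x*(-⅕) = -x/5)
O(H) = -7 + H
1/(995 + O(Z(3))) = 1/(995 + (-7 - ⅕*3)) = 1/(995 + (-7 - ⅗)) = 1/(995 - 38/5) = 1/(4937/5) = 5/4937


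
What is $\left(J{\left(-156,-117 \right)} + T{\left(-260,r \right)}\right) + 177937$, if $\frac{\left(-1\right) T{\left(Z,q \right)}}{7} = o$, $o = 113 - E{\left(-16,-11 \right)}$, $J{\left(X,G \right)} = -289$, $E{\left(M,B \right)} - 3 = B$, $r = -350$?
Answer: $176801$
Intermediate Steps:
$E{\left(M,B \right)} = 3 + B$
$o = 121$ ($o = 113 - \left(3 - 11\right) = 113 - -8 = 113 + 8 = 121$)
$T{\left(Z,q \right)} = -847$ ($T{\left(Z,q \right)} = \left(-7\right) 121 = -847$)
$\left(J{\left(-156,-117 \right)} + T{\left(-260,r \right)}\right) + 177937 = \left(-289 - 847\right) + 177937 = -1136 + 177937 = 176801$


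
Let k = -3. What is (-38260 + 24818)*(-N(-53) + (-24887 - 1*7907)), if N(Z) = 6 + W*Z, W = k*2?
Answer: 445172156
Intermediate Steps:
W = -6 (W = -3*2 = -6)
N(Z) = 6 - 6*Z
(-38260 + 24818)*(-N(-53) + (-24887 - 1*7907)) = (-38260 + 24818)*(-(6 - 6*(-53)) + (-24887 - 1*7907)) = -13442*(-(6 + 318) + (-24887 - 7907)) = -13442*(-1*324 - 32794) = -13442*(-324 - 32794) = -13442*(-33118) = 445172156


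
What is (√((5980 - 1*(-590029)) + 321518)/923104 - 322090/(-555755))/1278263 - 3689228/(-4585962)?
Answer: 262083293513399840/325787223640905453 + √917527/1179969688352 ≈ 0.80446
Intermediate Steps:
(√((5980 - 1*(-590029)) + 321518)/923104 - 322090/(-555755))/1278263 - 3689228/(-4585962) = (√((5980 + 590029) + 321518)*(1/923104) - 322090*(-1/555755))*(1/1278263) - 3689228*(-1/4585962) = (√(596009 + 321518)*(1/923104) + 64418/111151)*(1/1278263) + 1844614/2292981 = (√917527*(1/923104) + 64418/111151)*(1/1278263) + 1844614/2292981 = (√917527/923104 + 64418/111151)*(1/1278263) + 1844614/2292981 = (64418/111151 + √917527/923104)*(1/1278263) + 1844614/2292981 = (64418/142080210713 + √917527/1179969688352) + 1844614/2292981 = 262083293513399840/325787223640905453 + √917527/1179969688352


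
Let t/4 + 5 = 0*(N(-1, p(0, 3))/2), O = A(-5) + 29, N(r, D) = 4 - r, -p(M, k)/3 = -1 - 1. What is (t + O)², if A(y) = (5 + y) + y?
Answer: 16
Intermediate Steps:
p(M, k) = 6 (p(M, k) = -3*(-1 - 1) = -3*(-2) = 6)
A(y) = 5 + 2*y
O = 24 (O = (5 + 2*(-5)) + 29 = (5 - 10) + 29 = -5 + 29 = 24)
t = -20 (t = -20 + 4*(0*((4 - 1*(-1))/2)) = -20 + 4*(0*((4 + 1)*(½))) = -20 + 4*(0*(5*(½))) = -20 + 4*(0*(5/2)) = -20 + 4*0 = -20 + 0 = -20)
(t + O)² = (-20 + 24)² = 4² = 16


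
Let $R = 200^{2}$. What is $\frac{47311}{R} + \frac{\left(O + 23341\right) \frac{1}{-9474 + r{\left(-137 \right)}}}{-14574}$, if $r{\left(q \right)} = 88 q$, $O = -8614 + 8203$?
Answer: $\frac{742303928321}{627556440000} \approx 1.1828$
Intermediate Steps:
$O = -411$
$R = 40000$
$\frac{47311}{R} + \frac{\left(O + 23341\right) \frac{1}{-9474 + r{\left(-137 \right)}}}{-14574} = \frac{47311}{40000} + \frac{\left(-411 + 23341\right) \frac{1}{-9474 + 88 \left(-137\right)}}{-14574} = 47311 \cdot \frac{1}{40000} + \frac{22930}{-9474 - 12056} \left(- \frac{1}{14574}\right) = \frac{47311}{40000} + \frac{22930}{-21530} \left(- \frac{1}{14574}\right) = \frac{47311}{40000} + 22930 \left(- \frac{1}{21530}\right) \left(- \frac{1}{14574}\right) = \frac{47311}{40000} - - \frac{2293}{31377822} = \frac{47311}{40000} + \frac{2293}{31377822} = \frac{742303928321}{627556440000}$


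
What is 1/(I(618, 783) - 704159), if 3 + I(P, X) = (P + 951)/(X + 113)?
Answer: -896/630927583 ≈ -1.4201e-6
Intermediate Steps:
I(P, X) = -3 + (951 + P)/(113 + X) (I(P, X) = -3 + (P + 951)/(X + 113) = -3 + (951 + P)/(113 + X))
1/(I(618, 783) - 704159) = 1/((612 + 618 - 3*783)/(113 + 783) - 704159) = 1/((612 + 618 - 2349)/896 - 704159) = 1/((1/896)*(-1119) - 704159) = 1/(-1119/896 - 704159) = 1/(-630927583/896) = -896/630927583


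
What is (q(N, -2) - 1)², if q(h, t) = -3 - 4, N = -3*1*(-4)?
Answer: 64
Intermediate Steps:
N = 12 (N = -3*(-4) = 12)
q(h, t) = -7
(q(N, -2) - 1)² = (-7 - 1)² = (-8)² = 64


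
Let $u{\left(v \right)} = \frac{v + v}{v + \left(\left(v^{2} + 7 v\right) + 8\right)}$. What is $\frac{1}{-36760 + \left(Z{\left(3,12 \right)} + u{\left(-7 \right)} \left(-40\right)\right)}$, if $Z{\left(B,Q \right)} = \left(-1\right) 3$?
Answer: $- \frac{1}{36203} \approx -2.7622 \cdot 10^{-5}$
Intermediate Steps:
$Z{\left(B,Q \right)} = -3$
$u{\left(v \right)} = \frac{2 v}{8 + v^{2} + 8 v}$ ($u{\left(v \right)} = \frac{2 v}{v + \left(8 + v^{2} + 7 v\right)} = \frac{2 v}{8 + v^{2} + 8 v}$)
$\frac{1}{-36760 + \left(Z{\left(3,12 \right)} + u{\left(-7 \right)} \left(-40\right)\right)} = \frac{1}{-36760 - \left(3 - 2 \left(-7\right) \frac{1}{8 + \left(-7\right)^{2} + 8 \left(-7\right)} \left(-40\right)\right)} = \frac{1}{-36760 - \left(3 - 2 \left(-7\right) \frac{1}{8 + 49 - 56} \left(-40\right)\right)} = \frac{1}{-36760 - \left(3 - 2 \left(-7\right) 1^{-1} \left(-40\right)\right)} = \frac{1}{-36760 - \left(3 - 2 \left(-7\right) 1 \left(-40\right)\right)} = \frac{1}{-36760 - -557} = \frac{1}{-36760 + \left(-3 + 560\right)} = \frac{1}{-36760 + 557} = \frac{1}{-36203} = - \frac{1}{36203}$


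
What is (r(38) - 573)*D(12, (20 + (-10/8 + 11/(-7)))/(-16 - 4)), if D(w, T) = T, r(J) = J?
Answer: 51467/112 ≈ 459.53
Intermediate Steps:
(r(38) - 573)*D(12, (20 + (-10/8 + 11/(-7)))/(-16 - 4)) = (38 - 573)*((20 + (-10/8 + 11/(-7)))/(-16 - 4)) = -535*(20 + (-10*⅛ + 11*(-⅐)))/(-20) = -535*(20 + (-5/4 - 11/7))*(-1)/20 = -535*(20 - 79/28)*(-1)/20 = -257335*(-1)/(28*20) = -535*(-481/560) = 51467/112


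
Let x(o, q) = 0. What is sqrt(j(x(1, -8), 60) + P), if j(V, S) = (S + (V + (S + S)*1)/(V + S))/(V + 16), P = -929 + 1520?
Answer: sqrt(9518)/4 ≈ 24.390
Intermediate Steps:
P = 591
j(V, S) = (S + (V + 2*S)/(S + V))/(16 + V) (j(V, S) = (S + (V + (2*S)*1)/(S + V))/(16 + V) = (S + (V + 2*S)/(S + V))/(16 + V))
sqrt(j(x(1, -8), 60) + P) = sqrt((0 + 60**2 + 2*60 + 60*0)/(0**2 + 16*60 + 16*0 + 60*0) + 591) = sqrt((0 + 3600 + 120 + 0)/(0 + 960 + 0 + 0) + 591) = sqrt(3720/960 + 591) = sqrt((1/960)*3720 + 591) = sqrt(31/8 + 591) = sqrt(4759/8) = sqrt(9518)/4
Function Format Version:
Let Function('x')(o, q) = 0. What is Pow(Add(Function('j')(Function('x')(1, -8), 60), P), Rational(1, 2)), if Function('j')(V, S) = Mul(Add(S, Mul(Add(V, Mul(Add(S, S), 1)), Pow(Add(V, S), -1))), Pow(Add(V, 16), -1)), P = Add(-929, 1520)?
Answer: Mul(Rational(1, 4), Pow(9518, Rational(1, 2))) ≈ 24.390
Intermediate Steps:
P = 591
Function('j')(V, S) = Mul(Pow(Add(16, V), -1), Add(S, Mul(Pow(Add(S, V), -1), Add(V, Mul(2, S))))) (Function('j')(V, S) = Mul(Add(S, Mul(Add(V, Mul(Mul(2, S), 1)), Pow(Add(S, V), -1))), Pow(Add(16, V), -1)) = Mul(Add(S, Mul(Add(V, Mul(2, S)), Pow(Add(S, V), -1))), Pow(Add(16, V), -1)) = Mul(Add(S, Mul(Pow(Add(S, V), -1), Add(V, Mul(2, S)))), Pow(Add(16, V), -1)) = Mul(Pow(Add(16, V), -1), Add(S, Mul(Pow(Add(S, V), -1), Add(V, Mul(2, S))))))
Pow(Add(Function('j')(Function('x')(1, -8), 60), P), Rational(1, 2)) = Pow(Add(Mul(Pow(Add(Pow(0, 2), Mul(16, 60), Mul(16, 0), Mul(60, 0)), -1), Add(0, Pow(60, 2), Mul(2, 60), Mul(60, 0))), 591), Rational(1, 2)) = Pow(Add(Mul(Pow(Add(0, 960, 0, 0), -1), Add(0, 3600, 120, 0)), 591), Rational(1, 2)) = Pow(Add(Mul(Pow(960, -1), 3720), 591), Rational(1, 2)) = Pow(Add(Mul(Rational(1, 960), 3720), 591), Rational(1, 2)) = Pow(Add(Rational(31, 8), 591), Rational(1, 2)) = Pow(Rational(4759, 8), Rational(1, 2)) = Mul(Rational(1, 4), Pow(9518, Rational(1, 2)))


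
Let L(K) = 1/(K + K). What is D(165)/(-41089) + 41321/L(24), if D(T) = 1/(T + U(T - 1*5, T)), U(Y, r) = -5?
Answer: 13039400209919/6574240 ≈ 1.9834e+6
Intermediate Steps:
L(K) = 1/(2*K)
D(T) = 1/(-5 + T) (D(T) = 1/(T - 5) = 1/(-5 + T))
D(165)/(-41089) + 41321/L(24) = 1/((-5 + 165)*(-41089)) + 41321/(((1/2)/24)) = -1/41089/160 + 41321/(((1/2)*(1/24))) = (1/160)*(-1/41089) + 41321/(1/48) = -1/6574240 + 41321*48 = -1/6574240 + 1983408 = 13039400209919/6574240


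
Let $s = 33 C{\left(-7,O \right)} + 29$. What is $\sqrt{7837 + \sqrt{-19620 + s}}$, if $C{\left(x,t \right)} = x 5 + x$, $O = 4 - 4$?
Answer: $\sqrt{7837 + i \sqrt{20977}} \approx 88.531 + 0.818 i$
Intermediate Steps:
$O = 0$
$C{\left(x,t \right)} = 6 x$ ($C{\left(x,t \right)} = 5 x + x = 6 x$)
$s = -1357$ ($s = 33 \cdot 6 \left(-7\right) + 29 = 33 \left(-42\right) + 29 = -1386 + 29 = -1357$)
$\sqrt{7837 + \sqrt{-19620 + s}} = \sqrt{7837 + \sqrt{-19620 - 1357}} = \sqrt{7837 + \sqrt{-20977}} = \sqrt{7837 + i \sqrt{20977}}$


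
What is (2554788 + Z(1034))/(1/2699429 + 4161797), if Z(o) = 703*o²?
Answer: 1017916149649312/5617237756957 ≈ 181.21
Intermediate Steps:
(2554788 + Z(1034))/(1/2699429 + 4161797) = (2554788 + 703*1034²)/(1/2699429 + 4161797) = (2554788 + 703*1069156)/(1/2699429 + 4161797) = (2554788 + 751616668)/(11234475513914/2699429) = 754171456*(2699429/11234475513914) = 1017916149649312/5617237756957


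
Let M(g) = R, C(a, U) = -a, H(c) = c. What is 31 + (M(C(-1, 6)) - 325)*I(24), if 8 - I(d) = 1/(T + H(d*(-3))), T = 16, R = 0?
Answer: -144189/56 ≈ -2574.8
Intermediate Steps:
M(g) = 0
I(d) = 8 - 1/(16 - 3*d) (I(d) = 8 - 1/(16 + d*(-3)) = 8 - 1/(16 - 3*d))
31 + (M(C(-1, 6)) - 325)*I(24) = 31 + (0 - 325)*((-127 + 24*24)/(-16 + 3*24)) = 31 - 325*(-127 + 576)/(-16 + 72) = 31 - 325*449/56 = 31 - 145925/56 = -144189/56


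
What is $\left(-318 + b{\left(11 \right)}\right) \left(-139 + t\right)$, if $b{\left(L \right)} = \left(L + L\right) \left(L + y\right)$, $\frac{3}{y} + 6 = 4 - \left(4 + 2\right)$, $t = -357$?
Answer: $41788$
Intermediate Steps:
$y = - \frac{3}{8}$ ($y = \frac{3}{-6 + \left(4 - \left(4 + 2\right)\right)} = \frac{3}{-6 + \left(4 - 6\right)} = \frac{3}{-6 - 2} = \frac{3}{-8} = 3 \left(- \frac{1}{8}\right) = - \frac{3}{8} \approx -0.375$)
$b{\left(L \right)} = 2 L \left(- \frac{3}{8} + L\right)$ ($b{\left(L \right)} = \left(L + L\right) \left(L - \frac{3}{8}\right) = 2 L \left(- \frac{3}{8} + L\right)$)
$\left(-318 + b{\left(11 \right)}\right) \left(-139 + t\right) = \left(-318 + \frac{1}{4} \cdot 11 \left(-3 + 8 \cdot 11\right)\right) \left(-139 - 357\right) = \left(-318 + \frac{1}{4} \cdot 11 \left(-3 + 88\right)\right) \left(-496\right) = \left(-318 + \frac{1}{4} \cdot 11 \cdot 85\right) \left(-496\right) = \left(-318 + \frac{935}{4}\right) \left(-496\right) = \left(- \frac{337}{4}\right) \left(-496\right) = 41788$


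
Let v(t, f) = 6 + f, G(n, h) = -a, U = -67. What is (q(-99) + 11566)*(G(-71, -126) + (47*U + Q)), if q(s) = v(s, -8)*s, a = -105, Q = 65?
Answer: -35044956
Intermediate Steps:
G(n, h) = 105 (G(n, h) = -1*(-105) = 105)
q(s) = -2*s (q(s) = (6 - 8)*s = -2*s)
(q(-99) + 11566)*(G(-71, -126) + (47*U + Q)) = (-2*(-99) + 11566)*(105 + (47*(-67) + 65)) = (198 + 11566)*(105 + (-3149 + 65)) = 11764*(105 - 3084) = 11764*(-2979) = -35044956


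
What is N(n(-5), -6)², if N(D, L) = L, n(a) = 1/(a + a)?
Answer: 36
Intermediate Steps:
n(a) = 1/(2*a)
N(n(-5), -6)² = (-6)² = 36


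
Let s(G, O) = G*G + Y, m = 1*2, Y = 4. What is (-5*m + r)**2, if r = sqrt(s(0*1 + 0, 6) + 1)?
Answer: (10 - sqrt(5))**2 ≈ 60.279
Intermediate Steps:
m = 2
s(G, O) = 4 + G**2 (s(G, O) = G*G + 4 = G**2 + 4 = 4 + G**2)
r = sqrt(5) (r = sqrt((4 + (0*1 + 0)**2) + 1) = sqrt((4 + (0 + 0)**2) + 1) = sqrt((4 + 0**2) + 1) = sqrt((4 + 0) + 1) = sqrt(4 + 1) = sqrt(5) ≈ 2.2361)
(-5*m + r)**2 = (-5*2 + sqrt(5))**2 = (-10 + sqrt(5))**2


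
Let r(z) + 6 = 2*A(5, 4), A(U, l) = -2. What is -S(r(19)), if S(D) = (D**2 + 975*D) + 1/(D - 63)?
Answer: 704451/73 ≈ 9650.0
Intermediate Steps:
r(z) = -10 (r(z) = -6 + 2*(-2) = -6 - 4 = -10)
S(D) = D**2 + 1/(-63 + D) + 975*D (S(D) = (D**2 + 975*D) + 1/(-63 + D) = D**2 + 1/(-63 + D) + 975*D)
-S(r(19)) = -(1 + (-10)**3 - 61425*(-10) + 912*(-10)**2)/(-63 - 10) = -(1 - 1000 + 614250 + 912*100)/(-73) = -(-1)*(1 - 1000 + 614250 + 91200)/73 = -(-1)*704451/73 = -1*(-704451/73) = 704451/73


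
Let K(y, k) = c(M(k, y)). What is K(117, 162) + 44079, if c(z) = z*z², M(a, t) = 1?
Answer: 44080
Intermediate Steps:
c(z) = z³
K(y, k) = 1 (K(y, k) = 1³ = 1)
K(117, 162) + 44079 = 1 + 44079 = 44080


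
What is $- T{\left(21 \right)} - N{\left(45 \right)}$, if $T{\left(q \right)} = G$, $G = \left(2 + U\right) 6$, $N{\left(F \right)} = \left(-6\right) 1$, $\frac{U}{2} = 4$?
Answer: $-54$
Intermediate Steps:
$U = 8$ ($U = 2 \cdot 4 = 8$)
$N{\left(F \right)} = -6$
$G = 60$ ($G = \left(2 + 8\right) 6 = 10 \cdot 6 = 60$)
$T{\left(q \right)} = 60$
$- T{\left(21 \right)} - N{\left(45 \right)} = \left(-1\right) 60 - -6 = -60 + 6 = -54$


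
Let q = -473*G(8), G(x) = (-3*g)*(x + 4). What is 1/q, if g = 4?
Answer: 1/68112 ≈ 1.4682e-5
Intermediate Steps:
G(x) = -48 - 12*x (G(x) = (-3*4)*(x + 4) = -12*(4 + x) = -48 - 12*x)
q = 68112 (q = -473*(-48 - 12*8) = -473*(-48 - 96) = -473*(-144) = 68112)
1/q = 1/68112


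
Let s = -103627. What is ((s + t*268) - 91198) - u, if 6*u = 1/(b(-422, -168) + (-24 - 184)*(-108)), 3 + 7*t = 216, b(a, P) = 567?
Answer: -180566402533/967302 ≈ -1.8667e+5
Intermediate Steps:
t = 213/7 (t = -3/7 + (1/7)*216 = -3/7 + 216/7 = 213/7 ≈ 30.429)
u = 1/138186 (u = 1/(6*(567 + (-24 - 184)*(-108))) = 1/(6*(567 - 208*(-108))) = 1/(6*(567 + 22464)) = (1/6)/23031 = (1/6)*(1/23031) = 1/138186 ≈ 7.2366e-6)
((s + t*268) - 91198) - u = ((-103627 + (213/7)*268) - 91198) - 1*1/138186 = ((-103627 + 57084/7) - 91198) - 1/138186 = (-668305/7 - 91198) - 1/138186 = -1306691/7 - 1/138186 = -180566402533/967302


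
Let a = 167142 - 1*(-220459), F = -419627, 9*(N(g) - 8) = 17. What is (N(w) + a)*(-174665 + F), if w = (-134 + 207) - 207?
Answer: -2073186453416/9 ≈ -2.3035e+11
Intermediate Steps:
w = -134 (w = 73 - 207 = -134)
N(g) = 89/9 (N(g) = 8 + (1/9)*17 = 8 + 17/9 = 89/9)
a = 387601 (a = 167142 + 220459 = 387601)
(N(w) + a)*(-174665 + F) = (89/9 + 387601)*(-174665 - 419627) = (3488498/9)*(-594292) = -2073186453416/9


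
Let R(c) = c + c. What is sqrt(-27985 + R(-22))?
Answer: I*sqrt(28029) ≈ 167.42*I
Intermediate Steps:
R(c) = 2*c
sqrt(-27985 + R(-22)) = sqrt(-27985 + 2*(-22)) = sqrt(-27985 - 44) = sqrt(-28029) = I*sqrt(28029)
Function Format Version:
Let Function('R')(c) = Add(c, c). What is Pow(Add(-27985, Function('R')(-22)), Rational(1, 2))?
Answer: Mul(I, Pow(28029, Rational(1, 2))) ≈ Mul(167.42, I)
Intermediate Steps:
Function('R')(c) = Mul(2, c)
Pow(Add(-27985, Function('R')(-22)), Rational(1, 2)) = Pow(Add(-27985, Mul(2, -22)), Rational(1, 2)) = Pow(Add(-27985, -44), Rational(1, 2)) = Pow(-28029, Rational(1, 2)) = Mul(I, Pow(28029, Rational(1, 2)))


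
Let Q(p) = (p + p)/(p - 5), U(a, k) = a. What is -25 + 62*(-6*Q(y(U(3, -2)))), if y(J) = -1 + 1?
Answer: -25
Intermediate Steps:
y(J) = 0
Q(p) = 2*p/(-5 + p) (Q(p) = (2*p)/(-5 + p) = 2*p/(-5 + p))
-25 + 62*(-6*Q(y(U(3, -2)))) = -25 + 62*(-12*0/(-5 + 0)) = -25 + 62*(-12*0/(-5)) = -25 + 62*(-12*0*(-1)/5) = -25 + 62*(-6*0) = -25 + 62*0 = -25 + 0 = -25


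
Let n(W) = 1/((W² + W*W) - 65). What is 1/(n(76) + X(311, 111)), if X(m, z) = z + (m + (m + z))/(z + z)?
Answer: 283346/32386983 ≈ 0.0087488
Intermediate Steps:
X(m, z) = z + (z + 2*m)/(2*z) (X(m, z) = z + (z + 2*m)/((2*z)) = z + (z + 2*m)*(1/(2*z)) = z + (z + 2*m)/(2*z))
n(W) = 1/(-65 + 2*W²) (n(W) = 1/((W² + W²) - 65) = 1/(2*W² - 65) = 1/(-65 + 2*W²))
1/(n(76) + X(311, 111)) = 1/(1/(-65 + 2*76²) + (½ + 111 + 311/111)) = 1/(1/(-65 + 2*5776) + (½ + 111 + 311*(1/111))) = 1/(1/(-65 + 11552) + (½ + 111 + 311/111)) = 1/(1/11487 + 25375/222) = 1/(32386983/283346) = 283346/32386983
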